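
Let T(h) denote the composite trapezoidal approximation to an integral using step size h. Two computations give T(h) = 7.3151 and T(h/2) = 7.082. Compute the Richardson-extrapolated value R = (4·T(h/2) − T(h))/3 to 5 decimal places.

7.00430

R = (4·T(h/2) − T(h)) / 3 = (4·7.082 − 7.3151)/3 = (21.0129)/3 = 7.00430.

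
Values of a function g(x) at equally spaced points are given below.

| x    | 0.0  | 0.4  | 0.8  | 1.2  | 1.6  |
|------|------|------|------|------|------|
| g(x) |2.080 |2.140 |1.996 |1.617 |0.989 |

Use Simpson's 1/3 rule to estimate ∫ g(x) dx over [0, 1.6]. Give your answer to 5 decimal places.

2.94520

h = 0.4, n = 4.
(h/3)·[y₀ + 4y₁ + 2y₂ + 4y₃ + y₄] = 0.133333·(22.089) = 2.94520.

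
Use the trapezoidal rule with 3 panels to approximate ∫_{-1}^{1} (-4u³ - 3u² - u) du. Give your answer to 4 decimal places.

h = (1 − (-1))/3 = 0.666667.
Nodes u₀,…,u₃ = -1, -0.333333, 0.333333, 1.
f(u) = -4u³ - 3u² - u: f₀=2, f₁=0.148148, f₂=-0.814815, f₃=-8.
(h/2)·[f₀ + 2f₁ + 2f₂ + f₃] = 0.333333·(-7.333333) = -2.4444.

-2.4444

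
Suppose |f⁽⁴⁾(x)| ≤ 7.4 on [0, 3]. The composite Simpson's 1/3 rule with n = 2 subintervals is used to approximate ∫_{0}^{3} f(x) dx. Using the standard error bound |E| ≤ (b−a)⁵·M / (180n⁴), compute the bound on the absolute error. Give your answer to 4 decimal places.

|E| ≤ (3)⁵·7.4 / (180·2⁴) = 1798.2/2880 = 0.6244.

0.6244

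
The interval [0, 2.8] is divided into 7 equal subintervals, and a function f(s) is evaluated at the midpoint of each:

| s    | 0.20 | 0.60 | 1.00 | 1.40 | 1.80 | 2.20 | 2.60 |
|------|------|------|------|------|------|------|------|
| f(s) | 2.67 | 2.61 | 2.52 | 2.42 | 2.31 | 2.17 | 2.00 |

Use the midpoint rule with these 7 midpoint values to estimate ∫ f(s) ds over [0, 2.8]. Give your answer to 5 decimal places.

h = 0.4, n = 7.
h·[y(m₁) + y(m₂) + y(m₃) + y(m₄) + y(m₅) + y(m₆) + y(m₇)] = 0.4·(16.70) = 6.68000.

6.68000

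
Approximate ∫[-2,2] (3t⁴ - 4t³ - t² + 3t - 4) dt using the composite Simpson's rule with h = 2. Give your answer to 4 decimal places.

h = (2 − (-2))/2 = 2.
Nodes t₀,…,t₂ = -2, 0, 2.
f(t) = 3t⁴ - 4t³ - t² + 3t - 4: f₀=66, f₁=-4, f₂=14.
(h/3)·[f₀ + 4f₁ + f₂] = 0.666667·(64) = 42.6667.

42.6667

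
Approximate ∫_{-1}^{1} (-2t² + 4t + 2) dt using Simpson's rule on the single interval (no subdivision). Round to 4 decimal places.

S = (b−a)/6 · [f(-1) + 4f(0) + f(1)] = 0.333333·[(-4) + 4·2 + 4] = 2.6667.

2.6667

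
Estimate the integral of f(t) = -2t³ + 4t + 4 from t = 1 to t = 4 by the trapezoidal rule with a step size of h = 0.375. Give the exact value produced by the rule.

-86.5546875

h = (4 − 1)/8 = 0.375.
Nodes t₀,…,t₈ = 1, 1.375, 1.75, 2.125, 2.5, 2.875, 3.25, 3.625, 4.
f(t) = -2t³ + 4t + 4: f₀=6, f₁=4.30078125, f₂=0.28125, f₃=-6.69140625, f₄=-17.25, f₅=-32.02734375, f₆=-51.65625, f₇=-76.76953125, f₈=-108.
(h/2)·[f₀ + 2f₁ + 2f₂ + 2f₃ + 2f₄ + 2f₅ + 2f₆ + 2f₇ + f₈] = 0.1875·(-461.625) = -86.5546875.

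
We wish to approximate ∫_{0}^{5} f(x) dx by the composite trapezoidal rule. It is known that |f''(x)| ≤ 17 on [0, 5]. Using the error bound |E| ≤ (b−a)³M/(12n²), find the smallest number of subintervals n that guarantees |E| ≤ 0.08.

Need 2125/(12n²) ≤ 0.08.
n² ≥ 2125/(12·0.08) = 2213.54 ⇒ n ≥ 47.0483, so the smallest n is 48.

48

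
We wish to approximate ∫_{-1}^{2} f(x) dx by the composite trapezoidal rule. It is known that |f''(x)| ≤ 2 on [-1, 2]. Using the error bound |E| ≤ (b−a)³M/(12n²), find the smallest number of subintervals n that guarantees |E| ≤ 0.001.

68

Need 54/(12n²) ≤ 0.001.
n² ≥ 54/(12·0.001) = 4500 ⇒ n ≥ 67.0820, so the smallest n is 68.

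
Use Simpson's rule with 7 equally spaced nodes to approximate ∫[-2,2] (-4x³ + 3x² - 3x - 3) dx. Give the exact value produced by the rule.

4

h = (2 − (-2))/6 = 0.666667.
Nodes x₀,…,x₆ = -2, -1.333333, -0.666667, 0, 0.666667, 1.333333, 2.
f(x) = -4x³ + 3x² - 3x - 3: f₀=47, f₁=15.814815, f₂=1.518519, f₃=-3, f₄=-4.851852, f₅=-11.148148, f₆=-29.
(h/3)·[f₀ + 4f₁ + 2f₂ + 4f₃ + 2f₄ + 4f₅ + f₆] = 0.222222·(18) = 4.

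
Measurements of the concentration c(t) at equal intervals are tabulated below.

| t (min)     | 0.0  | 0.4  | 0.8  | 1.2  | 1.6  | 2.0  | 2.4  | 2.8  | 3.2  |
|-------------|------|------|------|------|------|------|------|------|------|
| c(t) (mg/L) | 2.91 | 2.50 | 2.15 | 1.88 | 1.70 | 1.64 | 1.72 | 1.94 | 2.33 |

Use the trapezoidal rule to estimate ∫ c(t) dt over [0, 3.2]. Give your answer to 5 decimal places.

h = 0.4, n = 8.
(h/2)·[y₀ + 2y₁ + 2y₂ + 2y₃ + 2y₄ + 2y₅ + 2y₆ + 2y₇ + y₈] = 0.2·(32.30) = 6.46000.

6.46000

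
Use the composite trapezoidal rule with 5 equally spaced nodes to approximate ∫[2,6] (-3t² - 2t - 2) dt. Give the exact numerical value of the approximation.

h = (6 − 2)/4 = 1.
Nodes t₀,…,t₄ = 2, 3, 4, 5, 6.
f(t) = -3t² - 2t - 2: f₀=-18, f₁=-35, f₂=-58, f₃=-87, f₄=-122.
(h/2)·[f₀ + 2f₁ + 2f₂ + 2f₃ + f₄] = 0.5·(-500) = -250.

-250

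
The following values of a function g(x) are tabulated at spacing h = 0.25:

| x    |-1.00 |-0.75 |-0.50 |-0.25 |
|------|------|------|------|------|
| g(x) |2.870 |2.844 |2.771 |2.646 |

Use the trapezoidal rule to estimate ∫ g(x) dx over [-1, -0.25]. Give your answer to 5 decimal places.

h = 0.25, n = 3.
(h/2)·[y₀ + 2y₁ + 2y₂ + y₃] = 0.125·(16.746) = 2.09325.

2.09325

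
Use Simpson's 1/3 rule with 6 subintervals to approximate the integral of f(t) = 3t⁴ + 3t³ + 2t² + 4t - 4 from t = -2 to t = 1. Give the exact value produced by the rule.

h = (1 − (-2))/6 = 0.5.
Nodes t₀,…,t₆ = -2, -1.5, -1, -0.5, 0, 0.5, 1.
f(t) = 3t⁴ + 3t³ + 2t² + 4t - 4: f₀=20, f₁=-0.4375, f₂=-6, f₃=-5.6875, f₄=-4, f₅=-0.9375, f₆=8.
(h/3)·[f₀ + 4f₁ + 2f₂ + 4f₃ + 2f₄ + 4f₅ + f₆] = 0.166667·(-20.25) = -3.375.

-3.375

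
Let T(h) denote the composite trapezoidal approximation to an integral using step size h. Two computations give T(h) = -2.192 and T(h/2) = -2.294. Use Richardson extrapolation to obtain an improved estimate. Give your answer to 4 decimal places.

-2.3280

R = (4·T(h/2) − T(h)) / 3 = (4·(-2.294) − (-2.192))/3 = (-6.984)/3 = -2.3280.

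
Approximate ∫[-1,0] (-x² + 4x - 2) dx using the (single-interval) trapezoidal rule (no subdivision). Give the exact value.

T = (b−a)/2 · [f(-1) + f(0)] = 0.5·[(-7) + (-2)] = -4.5.

-4.5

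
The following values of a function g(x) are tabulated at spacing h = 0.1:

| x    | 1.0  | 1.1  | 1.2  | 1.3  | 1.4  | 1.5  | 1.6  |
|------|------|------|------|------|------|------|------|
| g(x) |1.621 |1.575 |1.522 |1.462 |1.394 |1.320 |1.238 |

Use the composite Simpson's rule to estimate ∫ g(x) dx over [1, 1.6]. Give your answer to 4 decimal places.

h = 0.1, n = 6.
(h/3)·[y₀ + 4y₁ + 2y₂ + 4y₃ + 2y₄ + 4y₅ + y₆] = 0.033333·(26.119) = 0.8706.

0.8706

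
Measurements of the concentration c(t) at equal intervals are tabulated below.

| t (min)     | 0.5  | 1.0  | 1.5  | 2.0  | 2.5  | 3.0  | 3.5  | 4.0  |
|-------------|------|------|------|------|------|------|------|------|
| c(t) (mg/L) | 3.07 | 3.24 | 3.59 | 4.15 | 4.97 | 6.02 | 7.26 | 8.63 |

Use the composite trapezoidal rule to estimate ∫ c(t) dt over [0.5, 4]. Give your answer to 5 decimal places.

17.54000

h = 0.5, n = 7.
(h/2)·[y₀ + 2y₁ + 2y₂ + 2y₃ + 2y₄ + 2y₅ + 2y₆ + y₇] = 0.25·(70.16) = 17.54000.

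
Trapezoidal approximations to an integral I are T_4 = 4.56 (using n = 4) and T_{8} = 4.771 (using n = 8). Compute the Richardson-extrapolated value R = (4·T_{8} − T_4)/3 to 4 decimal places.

4.8413

R = (4·T_{8} − T_4) / 3 = (4·4.771 − 4.56)/3 = (14.524)/3 = 4.8413.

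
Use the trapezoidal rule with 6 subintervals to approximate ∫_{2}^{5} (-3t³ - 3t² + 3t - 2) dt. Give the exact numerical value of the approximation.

-552.5625

h = (5 − 2)/6 = 0.5.
Nodes t₀,…,t₆ = 2, 2.5, 3, 3.5, 4, 4.5, 5.
f(t) = -3t³ - 3t² + 3t - 2: f₀=-32, f₁=-60.125, f₂=-101, f₃=-156.875, f₄=-230, f₅=-322.625, f₆=-437.
(h/2)·[f₀ + 2f₁ + 2f₂ + 2f₃ + 2f₄ + 2f₅ + f₆] = 0.25·(-2210.25) = -552.5625.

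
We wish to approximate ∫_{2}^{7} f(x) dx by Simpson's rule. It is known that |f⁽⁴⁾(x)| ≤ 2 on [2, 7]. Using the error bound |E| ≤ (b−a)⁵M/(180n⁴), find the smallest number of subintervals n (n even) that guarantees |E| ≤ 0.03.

6

Need 6250/(180n⁴) ≤ 0.03.
n⁴ ≥ 6250/(180·0.03) = 1157.41 ⇒ n ≥ 5.8327, so the smallest even n is 6. (n must be even for Simpson's rule.)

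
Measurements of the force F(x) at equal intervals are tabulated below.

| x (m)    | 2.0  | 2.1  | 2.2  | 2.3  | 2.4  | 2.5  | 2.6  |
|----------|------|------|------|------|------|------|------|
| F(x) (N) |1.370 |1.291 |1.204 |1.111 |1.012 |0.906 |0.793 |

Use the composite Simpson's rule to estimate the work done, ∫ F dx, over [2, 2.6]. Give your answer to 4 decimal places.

h = 0.1, n = 6.
(h/3)·[y₀ + 4y₁ + 2y₂ + 4y₃ + 2y₄ + 4y₅ + y₆] = 0.033333·(19.827) = 0.6609.

0.6609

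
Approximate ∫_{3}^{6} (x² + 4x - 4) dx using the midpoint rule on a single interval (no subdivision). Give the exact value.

M = (b−a)·f(4.5) = 3·(34.25) = 102.75.

102.75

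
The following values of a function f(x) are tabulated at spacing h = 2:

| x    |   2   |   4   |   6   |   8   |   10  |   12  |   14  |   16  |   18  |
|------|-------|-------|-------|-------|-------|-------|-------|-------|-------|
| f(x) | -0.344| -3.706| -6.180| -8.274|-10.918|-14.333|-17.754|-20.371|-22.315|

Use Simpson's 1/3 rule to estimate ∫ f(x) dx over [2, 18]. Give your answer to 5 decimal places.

-186.06600

h = 2, n = 8.
(h/3)·[y₀ + 4y₁ + 2y₂ + 4y₃ + 2y₄ + 4y₅ + 2y₆ + 4y₇ + y₈] = 0.666667·(-279.099) = -186.06600.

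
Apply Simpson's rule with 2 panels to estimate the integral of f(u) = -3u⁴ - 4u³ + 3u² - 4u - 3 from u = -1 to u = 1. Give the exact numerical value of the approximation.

h = (1 − (-1))/2 = 1.
Nodes u₀,…,u₂ = -1, 0, 1.
f(u) = -3u⁴ - 4u³ + 3u² - 4u - 3: f₀=5, f₁=-3, f₂=-11.
(h/3)·[f₀ + 4f₁ + f₂] = 0.333333·(-18) = -6.

-6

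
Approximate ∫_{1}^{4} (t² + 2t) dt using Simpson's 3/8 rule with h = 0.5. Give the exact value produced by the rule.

h = (4 − 1)/6 = 0.5.
Nodes t₀,…,t₆ = 1, 1.5, 2, 2.5, 3, 3.5, 4.
f(t) = t² + 2t: f₀=3, f₁=5.25, f₂=8, f₃=11.25, f₄=15, f₅=19.25, f₆=24.
(3h/8)·[f₀ + 3f₁ + 3f₂ + 2f₃ + 3f₄ + 3f₅ + f₆] = 0.1875·(192) = 36.

36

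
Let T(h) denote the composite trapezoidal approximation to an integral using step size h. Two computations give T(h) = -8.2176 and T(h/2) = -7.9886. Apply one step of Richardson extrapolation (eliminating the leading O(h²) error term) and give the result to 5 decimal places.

-7.91227

R = (4·T(h/2) − T(h)) / 3 = (4·(-7.9886) − (-8.2176))/3 = (-23.7368)/3 = -7.91227.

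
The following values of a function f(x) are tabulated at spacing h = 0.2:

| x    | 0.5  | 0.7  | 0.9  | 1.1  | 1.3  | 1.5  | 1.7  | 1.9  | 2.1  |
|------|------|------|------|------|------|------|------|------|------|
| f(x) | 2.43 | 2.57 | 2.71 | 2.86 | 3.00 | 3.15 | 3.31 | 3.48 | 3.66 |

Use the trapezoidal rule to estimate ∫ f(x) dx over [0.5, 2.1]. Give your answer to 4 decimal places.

4.8250

h = 0.2, n = 8.
(h/2)·[y₀ + 2y₁ + 2y₂ + 2y₃ + 2y₄ + 2y₅ + 2y₆ + 2y₇ + y₈] = 0.1·(48.25) = 4.8250.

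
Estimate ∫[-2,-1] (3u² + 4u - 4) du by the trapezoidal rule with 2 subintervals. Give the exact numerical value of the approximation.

h = (-1 − (-2))/2 = 0.5.
Nodes u₀,…,u₂ = -2, -1.5, -1.
f(u) = 3u² + 4u - 4: f₀=0, f₁=-3.25, f₂=-5.
(h/2)·[f₀ + 2f₁ + f₂] = 0.25·(-11.5) = -2.875.

-2.875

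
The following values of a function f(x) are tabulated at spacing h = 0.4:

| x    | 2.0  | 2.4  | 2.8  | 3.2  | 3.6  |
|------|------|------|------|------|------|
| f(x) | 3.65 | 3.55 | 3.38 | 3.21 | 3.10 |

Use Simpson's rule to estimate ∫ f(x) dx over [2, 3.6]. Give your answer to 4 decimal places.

h = 0.4, n = 4.
(h/3)·[y₀ + 4y₁ + 2y₂ + 4y₃ + y₄] = 0.133333·(40.55) = 5.4067.

5.4067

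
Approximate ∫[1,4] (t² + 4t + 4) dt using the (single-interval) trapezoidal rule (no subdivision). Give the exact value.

67.5

T = (b−a)/2 · [f(1) + f(4)] = 1.5·[9 + 36] = 67.5.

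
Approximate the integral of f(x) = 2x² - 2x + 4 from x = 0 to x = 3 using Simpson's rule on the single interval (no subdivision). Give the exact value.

S = (b−a)/6 · [f(0) + 4f(1.5) + f(3)] = 0.5·[4 + 4·5.5 + 16] = 21.

21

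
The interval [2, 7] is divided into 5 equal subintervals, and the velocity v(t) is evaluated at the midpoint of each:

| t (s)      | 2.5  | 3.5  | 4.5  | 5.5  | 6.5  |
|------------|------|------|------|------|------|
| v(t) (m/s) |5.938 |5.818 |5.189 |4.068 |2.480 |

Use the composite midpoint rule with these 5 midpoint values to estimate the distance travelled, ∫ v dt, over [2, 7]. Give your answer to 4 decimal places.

h = 1, n = 5.
h·[y(m₁) + y(m₂) + y(m₃) + y(m₄) + y(m₅)] = 1·(23.493) = 23.4930.

23.4930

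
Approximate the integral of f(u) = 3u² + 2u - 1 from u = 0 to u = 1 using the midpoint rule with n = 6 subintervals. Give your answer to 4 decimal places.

h = (1 − 0)/6 = 0.166667.
Midpoints m₁,…,m₆ = 0.083333, 0.25, 0.416667, 0.583333, 0.75, 0.916667.
f(m₁)=-0.8125, f(m₂)=-0.3125, f(m₃)=0.354167, f(m₄)=1.1875, f(m₅)=2.1875, f(m₆)=3.354167.
h·[f(m₁) + f(m₂) + f(m₃) + f(m₄) + f(m₅) + f(m₆)] = 0.166667·(5.958333) = 0.9931.

0.9931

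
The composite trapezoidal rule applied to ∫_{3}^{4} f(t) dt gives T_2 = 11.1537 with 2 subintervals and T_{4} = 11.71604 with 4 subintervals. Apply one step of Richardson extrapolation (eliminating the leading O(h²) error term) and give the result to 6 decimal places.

11.903487

R = (4·T_{4} − T_2) / 3 = (4·11.71604 − 11.1537)/3 = (35.71046)/3 = 11.903487.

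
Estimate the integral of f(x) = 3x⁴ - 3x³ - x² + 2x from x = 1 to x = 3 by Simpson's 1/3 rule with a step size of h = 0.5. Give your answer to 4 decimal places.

84.5833

h = (3 − 1)/4 = 0.5.
Nodes x₀,…,x₄ = 1, 1.5, 2, 2.5, 3.
f(x) = 3x⁴ - 3x³ - x² + 2x: f₀=1, f₁=5.8125, f₂=24, f₃=69.0625, f₄=159.
(h/3)·[f₀ + 4f₁ + 2f₂ + 4f₃ + f₄] = 0.166667·(507.5) = 84.5833.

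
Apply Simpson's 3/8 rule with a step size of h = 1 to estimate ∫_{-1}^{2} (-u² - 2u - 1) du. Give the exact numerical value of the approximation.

-9

h = (2 − (-1))/3 = 1.
Nodes u₀,…,u₃ = -1, 0, 1, 2.
f(u) = -u² - 2u - 1: f₀=0, f₁=-1, f₂=-4, f₃=-9.
(3h/8)·[f₀ + 3f₁ + 3f₂ + f₃] = 0.375·(-24) = -9.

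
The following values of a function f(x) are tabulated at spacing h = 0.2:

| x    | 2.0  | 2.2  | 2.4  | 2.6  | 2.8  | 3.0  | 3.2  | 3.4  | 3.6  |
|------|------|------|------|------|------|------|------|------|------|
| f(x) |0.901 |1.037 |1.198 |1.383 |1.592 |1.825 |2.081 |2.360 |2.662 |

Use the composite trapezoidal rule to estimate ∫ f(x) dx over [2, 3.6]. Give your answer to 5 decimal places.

h = 0.2, n = 8.
(h/2)·[y₀ + 2y₁ + 2y₂ + 2y₃ + 2y₄ + 2y₅ + 2y₆ + 2y₇ + y₈] = 0.1·(26.515) = 2.65150.

2.65150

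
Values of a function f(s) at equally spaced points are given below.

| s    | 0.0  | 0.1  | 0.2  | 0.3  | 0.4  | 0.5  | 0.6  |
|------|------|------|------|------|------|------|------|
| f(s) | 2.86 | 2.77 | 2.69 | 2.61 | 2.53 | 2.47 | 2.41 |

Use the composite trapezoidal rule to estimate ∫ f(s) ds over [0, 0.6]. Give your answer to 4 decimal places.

1.5705

h = 0.1, n = 6.
(h/2)·[y₀ + 2y₁ + 2y₂ + 2y₃ + 2y₄ + 2y₅ + y₆] = 0.05·(31.41) = 1.5705.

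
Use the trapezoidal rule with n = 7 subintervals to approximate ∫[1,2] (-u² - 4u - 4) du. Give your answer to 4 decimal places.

h = (2 − 1)/7 = 0.142857.
Nodes u₀,…,u₇ = 1, 1.142857, 1.285714, 1.428571, 1.571429, 1.714286, 1.857143, 2.
f(u) = -u² - 4u - 4: f₀=-9, f₁=-9.877551, f₂=-10.795918, f₃=-11.755102, f₄=-12.755102, f₅=-13.795918, f₆=-14.877551, f₇=-16.
(h/2)·[f₀ + 2f₁ + 2f₂ + 2f₃ + 2f₄ + 2f₅ + 2f₆ + f₇] = 0.071429·(-172.714286) = -12.3367.

-12.3367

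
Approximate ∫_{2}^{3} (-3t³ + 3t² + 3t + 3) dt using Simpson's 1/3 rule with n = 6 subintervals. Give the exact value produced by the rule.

-19.25

h = (3 − 2)/6 = 0.166667.
Nodes t₀,…,t₆ = 2, 2.166667, 2.333333, 2.5, 2.666667, 2.833333, 3.
f(t) = -3t³ + 3t² + 3t + 3: f₀=-3, f₁=-6.930556, f₂=-11.777778, f₃=-17.625, f₄=-24.555556, f₅=-32.652778, f₆=-42.
(h/3)·[f₀ + 4f₁ + 2f₂ + 4f₃ + 2f₄ + 4f₅ + f₆] = 0.055556·(-346.5) = -19.25.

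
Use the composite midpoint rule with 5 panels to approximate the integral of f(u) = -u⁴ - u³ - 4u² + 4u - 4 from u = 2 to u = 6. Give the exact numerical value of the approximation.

-2072.58112

h = (6 − 2)/5 = 0.8.
Midpoints m₁,…,m₅ = 2.4, 3.2, 4, 4.8, 5.6.
f(m₁)=-64.4416, f(m₂)=-169.7856, f(m₃)=-372, f(m₄)=-718.3936, f(m₅)=-1266.1056.
h·[f(m₁) + f(m₂) + f(m₃) + f(m₄) + f(m₅)] = 0.8·(-2590.7264) = -2072.58112.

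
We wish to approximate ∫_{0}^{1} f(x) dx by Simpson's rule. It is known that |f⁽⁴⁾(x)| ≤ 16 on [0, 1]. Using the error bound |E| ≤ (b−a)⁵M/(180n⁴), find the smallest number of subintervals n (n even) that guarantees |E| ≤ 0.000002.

Need 16/(180n⁴) ≤ 0.000002.
n⁴ ≥ 16/(180·0.000002) = 44444.4 ⇒ n ≥ 14.5196, so the smallest even n is 16. (n must be even for Simpson's rule.)

16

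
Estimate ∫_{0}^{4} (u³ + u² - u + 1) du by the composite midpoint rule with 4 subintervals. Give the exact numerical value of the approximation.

79

h = (4 − 0)/4 = 1.
Midpoints m₁,…,m₄ = 0.5, 1.5, 2.5, 3.5.
f(m₁)=0.875, f(m₂)=5.125, f(m₃)=20.375, f(m₄)=52.625.
h·[f(m₁) + f(m₂) + f(m₃) + f(m₄)] = 1·(79) = 79.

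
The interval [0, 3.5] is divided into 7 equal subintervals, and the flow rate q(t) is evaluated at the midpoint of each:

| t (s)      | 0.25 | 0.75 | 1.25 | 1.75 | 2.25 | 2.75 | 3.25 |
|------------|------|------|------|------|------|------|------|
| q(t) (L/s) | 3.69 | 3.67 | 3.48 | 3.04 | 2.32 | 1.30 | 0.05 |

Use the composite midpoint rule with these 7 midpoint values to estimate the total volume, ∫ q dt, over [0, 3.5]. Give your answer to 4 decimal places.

h = 0.5, n = 7.
h·[y(m₁) + y(m₂) + y(m₃) + y(m₄) + y(m₅) + y(m₆) + y(m₇)] = 0.5·(17.55) = 8.7750.

8.7750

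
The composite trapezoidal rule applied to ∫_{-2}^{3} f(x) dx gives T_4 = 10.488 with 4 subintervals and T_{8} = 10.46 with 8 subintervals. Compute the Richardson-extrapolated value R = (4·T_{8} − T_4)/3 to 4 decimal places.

R = (4·T_{8} − T_4) / 3 = (4·10.46 − 10.488)/3 = (31.352)/3 = 10.4507.

10.4507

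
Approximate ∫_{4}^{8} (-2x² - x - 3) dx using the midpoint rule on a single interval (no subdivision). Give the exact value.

M = (b−a)·f(6) = 4·(-81) = -324.

-324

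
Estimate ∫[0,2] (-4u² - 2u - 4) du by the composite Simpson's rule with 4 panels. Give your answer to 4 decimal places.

-22.6667

h = (2 − 0)/4 = 0.5.
Nodes u₀,…,u₄ = 0, 0.5, 1, 1.5, 2.
f(u) = -4u² - 2u - 4: f₀=-4, f₁=-6, f₂=-10, f₃=-16, f₄=-24.
(h/3)·[f₀ + 4f₁ + 2f₂ + 4f₃ + f₄] = 0.166667·(-136) = -22.6667.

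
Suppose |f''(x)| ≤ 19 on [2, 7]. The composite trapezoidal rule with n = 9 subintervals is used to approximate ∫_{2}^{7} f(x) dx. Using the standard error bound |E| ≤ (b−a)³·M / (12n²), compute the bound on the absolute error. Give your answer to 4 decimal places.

2.4434

|E| ≤ (5)³·19 / (12·9²) = 2375/972 = 2.4434.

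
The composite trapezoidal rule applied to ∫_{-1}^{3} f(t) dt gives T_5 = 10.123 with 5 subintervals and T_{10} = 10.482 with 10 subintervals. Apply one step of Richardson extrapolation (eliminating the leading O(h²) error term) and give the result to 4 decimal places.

10.6017

R = (4·T_{10} − T_5) / 3 = (4·10.482 − 10.123)/3 = (31.805)/3 = 10.6017.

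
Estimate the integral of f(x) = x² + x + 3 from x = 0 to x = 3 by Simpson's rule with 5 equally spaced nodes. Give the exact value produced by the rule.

h = (3 − 0)/4 = 0.75.
Nodes x₀,…,x₄ = 0, 0.75, 1.5, 2.25, 3.
f(x) = x² + x + 3: f₀=3, f₁=4.3125, f₂=6.75, f₃=10.3125, f₄=15.
(h/3)·[f₀ + 4f₁ + 2f₂ + 4f₃ + f₄] = 0.25·(90) = 22.5.

22.5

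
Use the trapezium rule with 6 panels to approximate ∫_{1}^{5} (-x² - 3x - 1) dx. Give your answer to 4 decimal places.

h = (5 − 1)/6 = 0.666667.
Nodes x₀,…,x₆ = 1, 1.666667, 2.333333, 3, 3.666667, 4.333333, 5.
f(x) = -x² - 3x - 1: f₀=-5, f₁=-8.777778, f₂=-13.444444, f₃=-19, f₄=-25.444444, f₅=-32.777778, f₆=-41.
(h/2)·[f₀ + 2f₁ + 2f₂ + 2f₃ + 2f₄ + 2f₅ + f₆] = 0.333333·(-244.888889) = -81.6296.

-81.6296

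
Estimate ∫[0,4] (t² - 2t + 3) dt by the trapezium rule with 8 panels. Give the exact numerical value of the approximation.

17.5

h = (4 − 0)/8 = 0.5.
Nodes t₀,…,t₈ = 0, 0.5, 1, 1.5, 2, 2.5, 3, 3.5, 4.
f(t) = t² - 2t + 3: f₀=3, f₁=2.25, f₂=2, f₃=2.25, f₄=3, f₅=4.25, f₆=6, f₇=8.25, f₈=11.
(h/2)·[f₀ + 2f₁ + 2f₂ + 2f₃ + 2f₄ + 2f₅ + 2f₆ + 2f₇ + f₈] = 0.25·(70) = 17.5.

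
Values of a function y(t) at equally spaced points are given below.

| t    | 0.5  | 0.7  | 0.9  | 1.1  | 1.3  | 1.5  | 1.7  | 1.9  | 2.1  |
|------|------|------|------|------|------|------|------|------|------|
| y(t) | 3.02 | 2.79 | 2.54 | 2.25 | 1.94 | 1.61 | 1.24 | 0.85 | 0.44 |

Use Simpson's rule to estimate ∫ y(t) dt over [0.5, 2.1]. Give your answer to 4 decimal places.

2.9933

h = 0.2, n = 8.
(h/3)·[y₀ + 4y₁ + 2y₂ + 4y₃ + 2y₄ + 4y₅ + 2y₆ + 4y₇ + y₈] = 0.066667·(44.90) = 2.9933.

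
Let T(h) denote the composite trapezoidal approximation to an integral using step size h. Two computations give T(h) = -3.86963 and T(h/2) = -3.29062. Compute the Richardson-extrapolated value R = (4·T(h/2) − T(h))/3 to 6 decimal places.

R = (4·T(h/2) − T(h)) / 3 = (4·(-3.29062) − (-3.86963))/3 = (-9.29285)/3 = -3.097617.

-3.097617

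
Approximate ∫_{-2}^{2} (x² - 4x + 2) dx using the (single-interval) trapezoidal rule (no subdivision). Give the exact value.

24

T = (b−a)/2 · [f(-2) + f(2)] = 2·[14 + (-2)] = 24.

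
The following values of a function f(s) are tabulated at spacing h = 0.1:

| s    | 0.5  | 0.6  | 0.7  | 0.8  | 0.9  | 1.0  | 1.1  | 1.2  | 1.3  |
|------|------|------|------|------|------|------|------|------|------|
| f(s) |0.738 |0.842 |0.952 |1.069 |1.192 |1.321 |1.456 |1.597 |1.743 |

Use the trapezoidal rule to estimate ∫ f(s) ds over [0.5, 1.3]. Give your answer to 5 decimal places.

h = 0.1, n = 8.
(h/2)·[y₀ + 2y₁ + 2y₂ + 2y₃ + 2y₄ + 2y₅ + 2y₆ + 2y₇ + y₈] = 0.05·(19.339) = 0.96695.

0.96695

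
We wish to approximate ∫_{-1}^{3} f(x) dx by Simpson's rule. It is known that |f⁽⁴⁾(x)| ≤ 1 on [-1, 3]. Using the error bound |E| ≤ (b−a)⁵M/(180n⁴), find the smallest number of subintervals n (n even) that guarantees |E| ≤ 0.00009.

16

Need 1024/(180n⁴) ≤ 0.00009.
n⁴ ≥ 1024/(180·0.00009) = 63209.9 ⇒ n ≥ 15.8561, so the smallest even n is 16. (n must be even for Simpson's rule.)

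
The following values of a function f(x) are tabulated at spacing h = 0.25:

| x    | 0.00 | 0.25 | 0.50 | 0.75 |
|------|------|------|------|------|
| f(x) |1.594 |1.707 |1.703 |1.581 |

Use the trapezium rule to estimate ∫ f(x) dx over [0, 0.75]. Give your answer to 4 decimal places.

1.2494

h = 0.25, n = 3.
(h/2)·[y₀ + 2y₁ + 2y₂ + y₃] = 0.125·(9.995) = 1.2494.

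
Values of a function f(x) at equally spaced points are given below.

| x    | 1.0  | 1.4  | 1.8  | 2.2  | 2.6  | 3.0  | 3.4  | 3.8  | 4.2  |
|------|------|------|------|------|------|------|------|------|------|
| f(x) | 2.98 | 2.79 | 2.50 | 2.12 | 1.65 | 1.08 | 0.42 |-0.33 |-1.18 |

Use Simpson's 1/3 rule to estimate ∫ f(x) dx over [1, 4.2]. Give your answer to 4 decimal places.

4.4773

h = 0.4, n = 8.
(h/3)·[y₀ + 4y₁ + 2y₂ + 4y₃ + 2y₄ + 4y₅ + 2y₆ + 4y₇ + y₈] = 0.133333·(33.58) = 4.4773.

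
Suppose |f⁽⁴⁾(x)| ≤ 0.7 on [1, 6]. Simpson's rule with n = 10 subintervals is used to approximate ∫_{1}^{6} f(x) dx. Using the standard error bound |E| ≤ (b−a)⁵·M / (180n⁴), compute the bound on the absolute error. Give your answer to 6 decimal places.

0.001215

|E| ≤ (5)⁵·0.7 / (180·10⁴) = 2187.5/1800000 = 0.001215.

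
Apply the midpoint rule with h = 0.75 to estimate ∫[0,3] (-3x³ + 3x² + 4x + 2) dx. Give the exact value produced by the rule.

h = (3 − 0)/4 = 0.75.
Midpoints m₁,…,m₄ = 0.375, 1.125, 1.875, 2.625.
f(m₁)=3.763671875, f(m₂)=6.025390625, f(m₃)=0.271484375, f(m₄)=-21.091796875.
h·[f(m₁) + f(m₂) + f(m₃) + f(m₄)] = 0.75·(-11.03125) = -8.2734375.

-8.2734375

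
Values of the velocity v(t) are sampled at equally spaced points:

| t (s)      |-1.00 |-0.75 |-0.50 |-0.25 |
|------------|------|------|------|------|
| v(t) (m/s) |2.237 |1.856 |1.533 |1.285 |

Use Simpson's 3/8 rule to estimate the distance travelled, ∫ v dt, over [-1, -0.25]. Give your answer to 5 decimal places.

h = 0.25, n = 3.
(3h/8)·[y₀ + 3y₁ + 3y₂ + y₃] = 0.09375·(13.689) = 1.28334.

1.28334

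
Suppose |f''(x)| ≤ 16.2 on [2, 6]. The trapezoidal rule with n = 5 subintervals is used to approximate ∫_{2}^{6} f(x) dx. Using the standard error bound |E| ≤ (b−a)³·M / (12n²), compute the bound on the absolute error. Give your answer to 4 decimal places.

|E| ≤ (4)³·16.2 / (12·5²) = 1036.8/300 = 3.4560.

3.4560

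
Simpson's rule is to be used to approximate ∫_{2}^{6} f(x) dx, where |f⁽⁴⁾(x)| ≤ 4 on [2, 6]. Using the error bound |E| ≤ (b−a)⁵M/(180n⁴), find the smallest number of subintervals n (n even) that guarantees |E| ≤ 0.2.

4

Need 4096/(180n⁴) ≤ 0.2.
n⁴ ≥ 4096/(180·0.2) = 113.778 ⇒ n ≥ 3.2660, so the smallest even n is 4. (n must be even for Simpson's rule.)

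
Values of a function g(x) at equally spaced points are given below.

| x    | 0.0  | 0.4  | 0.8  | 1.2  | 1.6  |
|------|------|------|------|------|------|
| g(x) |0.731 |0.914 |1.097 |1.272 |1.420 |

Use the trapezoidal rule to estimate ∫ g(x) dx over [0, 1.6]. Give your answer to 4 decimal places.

1.7434

h = 0.4, n = 4.
(h/2)·[y₀ + 2y₁ + 2y₂ + 2y₃ + y₄] = 0.2·(8.717) = 1.7434.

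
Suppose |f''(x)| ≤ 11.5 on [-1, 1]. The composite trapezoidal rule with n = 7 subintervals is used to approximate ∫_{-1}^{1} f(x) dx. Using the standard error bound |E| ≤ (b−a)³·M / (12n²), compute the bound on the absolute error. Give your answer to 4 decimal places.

0.1565

|E| ≤ (2)³·11.5 / (12·7²) = 92/588 = 0.1565.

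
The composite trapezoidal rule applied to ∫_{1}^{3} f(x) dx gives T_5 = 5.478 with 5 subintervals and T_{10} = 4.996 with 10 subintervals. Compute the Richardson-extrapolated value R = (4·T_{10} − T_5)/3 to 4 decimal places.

4.8353

R = (4·T_{10} − T_5) / 3 = (4·4.996 − 5.478)/3 = (14.506)/3 = 4.8353.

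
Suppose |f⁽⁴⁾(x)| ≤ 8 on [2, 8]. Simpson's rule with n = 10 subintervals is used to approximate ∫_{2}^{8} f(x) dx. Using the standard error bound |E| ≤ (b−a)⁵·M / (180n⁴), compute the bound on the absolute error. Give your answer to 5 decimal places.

0.03456

|E| ≤ (6)⁵·8 / (180·10⁴) = 62208/1800000 = 0.03456.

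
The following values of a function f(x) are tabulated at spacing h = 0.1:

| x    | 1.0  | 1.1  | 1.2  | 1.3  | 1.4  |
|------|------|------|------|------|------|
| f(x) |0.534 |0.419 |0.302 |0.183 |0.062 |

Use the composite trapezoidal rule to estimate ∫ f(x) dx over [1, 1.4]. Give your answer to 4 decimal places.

h = 0.1, n = 4.
(h/2)·[y₀ + 2y₁ + 2y₂ + 2y₃ + y₄] = 0.05·(2.404) = 0.1202.

0.1202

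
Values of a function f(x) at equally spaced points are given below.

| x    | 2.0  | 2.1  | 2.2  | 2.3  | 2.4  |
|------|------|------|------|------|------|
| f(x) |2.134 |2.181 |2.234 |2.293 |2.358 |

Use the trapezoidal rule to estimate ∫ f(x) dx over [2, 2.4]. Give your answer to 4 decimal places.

0.8954

h = 0.1, n = 4.
(h/2)·[y₀ + 2y₁ + 2y₂ + 2y₃ + y₄] = 0.05·(17.908) = 0.8954.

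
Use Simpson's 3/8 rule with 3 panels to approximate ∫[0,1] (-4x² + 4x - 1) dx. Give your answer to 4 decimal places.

h = (1 − 0)/3 = 0.333333.
Nodes x₀,…,x₃ = 0, 0.333333, 0.666667, 1.
f(x) = -4x² + 4x - 1: f₀=-1, f₁=-0.111111, f₂=-0.111111, f₃=-1.
(3h/8)·[f₀ + 3f₁ + 3f₂ + f₃] = 0.125·(-2.666667) = -0.3333.

-0.3333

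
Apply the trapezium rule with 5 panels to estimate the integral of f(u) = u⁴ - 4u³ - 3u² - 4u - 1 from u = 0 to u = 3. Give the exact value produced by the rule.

-80.95296

h = (3 − 0)/5 = 0.6.
Nodes u₀,…,u₅ = 0, 0.6, 1.2, 1.8, 2.4, 3.
f(u) = u⁴ - 4u³ - 3u² - 4u - 1: f₀=-1, f₁=-5.2144, f₂=-14.9584, f₃=-30.7504, f₄=-49.9984, f₅=-67.
(h/2)·[f₀ + 2f₁ + 2f₂ + 2f₃ + 2f₄ + f₅] = 0.3·(-269.8432) = -80.95296.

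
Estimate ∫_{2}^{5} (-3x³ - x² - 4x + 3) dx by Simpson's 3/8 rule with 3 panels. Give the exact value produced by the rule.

-528.75

h = (5 − 2)/3 = 1.
Nodes x₀,…,x₃ = 2, 3, 4, 5.
f(x) = -3x³ - x² - 4x + 3: f₀=-33, f₁=-99, f₂=-221, f₃=-417.
(3h/8)·[f₀ + 3f₁ + 3f₂ + f₃] = 0.375·(-1410) = -528.75.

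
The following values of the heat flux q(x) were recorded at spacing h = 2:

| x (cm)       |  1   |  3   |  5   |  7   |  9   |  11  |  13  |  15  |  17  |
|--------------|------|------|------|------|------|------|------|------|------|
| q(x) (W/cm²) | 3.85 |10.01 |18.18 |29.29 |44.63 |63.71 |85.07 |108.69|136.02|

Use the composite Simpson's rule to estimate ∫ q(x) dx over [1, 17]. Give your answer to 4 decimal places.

854.9533

h = 2, n = 8.
(h/3)·[y₀ + 4y₁ + 2y₂ + 4y₃ + 2y₄ + 4y₅ + 2y₆ + 4y₇ + y₈] = 0.666667·(1282.43) = 854.9533.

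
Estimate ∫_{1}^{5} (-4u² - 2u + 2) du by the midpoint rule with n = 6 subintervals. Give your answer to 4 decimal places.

h = (5 − 1)/6 = 0.666667.
Midpoints m₁,…,m₆ = 1.333333, 2, 2.666667, 3.333333, 4, 4.666667.
f(m₁)=-7.777778, f(m₂)=-18, f(m₃)=-31.777778, f(m₄)=-49.111111, f(m₅)=-70, f(m₆)=-94.444444.
h·[f(m₁) + f(m₂) + f(m₃) + f(m₄) + f(m₅) + f(m₆)] = 0.666667·(-271.111111) = -180.7407.

-180.7407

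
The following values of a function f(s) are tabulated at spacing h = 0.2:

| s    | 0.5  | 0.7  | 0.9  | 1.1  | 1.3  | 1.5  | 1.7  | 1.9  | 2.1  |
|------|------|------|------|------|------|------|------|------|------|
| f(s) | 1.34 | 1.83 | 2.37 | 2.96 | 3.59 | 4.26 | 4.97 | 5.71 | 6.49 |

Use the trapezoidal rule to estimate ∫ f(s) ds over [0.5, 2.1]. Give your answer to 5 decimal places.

h = 0.2, n = 8.
(h/2)·[y₀ + 2y₁ + 2y₂ + 2y₃ + 2y₄ + 2y₅ + 2y₆ + 2y₇ + y₈] = 0.1·(59.21) = 5.92100.

5.92100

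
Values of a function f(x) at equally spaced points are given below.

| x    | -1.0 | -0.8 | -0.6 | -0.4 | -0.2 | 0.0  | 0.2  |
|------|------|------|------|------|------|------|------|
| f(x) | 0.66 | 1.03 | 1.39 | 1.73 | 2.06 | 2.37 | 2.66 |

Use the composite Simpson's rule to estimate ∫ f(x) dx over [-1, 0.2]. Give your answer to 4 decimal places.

2.0493

h = 0.2, n = 6.
(h/3)·[y₀ + 4y₁ + 2y₂ + 4y₃ + 2y₄ + 4y₅ + y₆] = 0.066667·(30.74) = 2.0493.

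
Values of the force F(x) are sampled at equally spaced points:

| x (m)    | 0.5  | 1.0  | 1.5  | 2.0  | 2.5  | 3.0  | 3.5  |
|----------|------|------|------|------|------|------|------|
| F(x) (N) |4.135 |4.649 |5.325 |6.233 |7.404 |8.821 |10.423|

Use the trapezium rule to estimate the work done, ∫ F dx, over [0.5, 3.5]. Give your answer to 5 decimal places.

h = 0.5, n = 6.
(h/2)·[y₀ + 2y₁ + 2y₂ + 2y₃ + 2y₄ + 2y₅ + y₆] = 0.25·(79.422) = 19.85550.

19.85550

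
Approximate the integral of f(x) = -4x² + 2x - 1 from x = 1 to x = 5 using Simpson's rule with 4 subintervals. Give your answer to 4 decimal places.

-145.3333

h = (5 − 1)/4 = 1.
Nodes x₀,…,x₄ = 1, 2, 3, 4, 5.
f(x) = -4x² + 2x - 1: f₀=-3, f₁=-13, f₂=-31, f₃=-57, f₄=-91.
(h/3)·[f₀ + 4f₁ + 2f₂ + 4f₃ + f₄] = 0.333333·(-436) = -145.3333.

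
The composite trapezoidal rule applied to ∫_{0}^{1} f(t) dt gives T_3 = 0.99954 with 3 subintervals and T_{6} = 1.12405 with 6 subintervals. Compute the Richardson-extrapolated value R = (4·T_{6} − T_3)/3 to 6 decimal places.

R = (4·T_{6} − T_3) / 3 = (4·1.12405 − 0.99954)/3 = (3.49666)/3 = 1.165553.

1.165553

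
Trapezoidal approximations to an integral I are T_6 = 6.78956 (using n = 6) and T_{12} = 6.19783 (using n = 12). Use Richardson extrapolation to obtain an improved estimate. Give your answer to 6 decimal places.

R = (4·T_{12} − T_6) / 3 = (4·6.19783 − 6.78956)/3 = (18.00176)/3 = 6.000587.

6.000587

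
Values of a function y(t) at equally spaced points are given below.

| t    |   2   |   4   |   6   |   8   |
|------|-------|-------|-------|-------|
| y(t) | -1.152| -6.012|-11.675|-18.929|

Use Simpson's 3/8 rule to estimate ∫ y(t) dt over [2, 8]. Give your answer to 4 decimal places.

-54.8565

h = 2, n = 3.
(3h/8)·[y₀ + 3y₁ + 3y₂ + y₃] = 0.75·(-73.142) = -54.8565.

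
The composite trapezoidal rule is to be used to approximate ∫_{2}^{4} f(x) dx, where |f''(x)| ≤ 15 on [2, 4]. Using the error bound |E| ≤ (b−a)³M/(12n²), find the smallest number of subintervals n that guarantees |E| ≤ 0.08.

12

Need 120/(12n²) ≤ 0.08.
n² ≥ 120/(12·0.08) = 125 ⇒ n ≥ 11.1803, so the smallest n is 12.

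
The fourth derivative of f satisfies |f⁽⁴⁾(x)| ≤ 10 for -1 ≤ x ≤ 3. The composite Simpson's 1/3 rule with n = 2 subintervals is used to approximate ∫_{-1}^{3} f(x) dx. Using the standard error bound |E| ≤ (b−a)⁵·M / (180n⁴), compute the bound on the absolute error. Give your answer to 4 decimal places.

3.5556

|E| ≤ (4)⁵·10 / (180·2⁴) = 10240/2880 = 3.5556.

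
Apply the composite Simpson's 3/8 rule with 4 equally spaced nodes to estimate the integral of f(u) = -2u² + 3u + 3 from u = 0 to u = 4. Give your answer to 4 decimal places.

h = (4 − 0)/3 = 1.333333.
Nodes u₀,…,u₃ = 0, 1.333333, 2.666667, 4.
f(u) = -2u² + 3u + 3: f₀=3, f₁=3.444444, f₂=-3.222222, f₃=-17.
(3h/8)·[f₀ + 3f₁ + 3f₂ + f₃] = 0.5·(-13.333333) = -6.6667.

-6.6667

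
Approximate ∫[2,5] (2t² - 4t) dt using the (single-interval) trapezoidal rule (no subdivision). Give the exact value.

45

T = (b−a)/2 · [f(2) + f(5)] = 1.5·[0 + 30] = 45.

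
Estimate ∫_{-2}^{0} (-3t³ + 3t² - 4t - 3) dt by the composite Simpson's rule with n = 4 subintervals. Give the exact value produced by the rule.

22

h = (0 − (-2))/4 = 0.5.
Nodes t₀,…,t₄ = -2, -1.5, -1, -0.5, 0.
f(t) = -3t³ + 3t² - 4t - 3: f₀=41, f₁=19.875, f₂=7, f₃=0.125, f₄=-3.
(h/3)·[f₀ + 4f₁ + 2f₂ + 4f₃ + f₄] = 0.166667·(132) = 22.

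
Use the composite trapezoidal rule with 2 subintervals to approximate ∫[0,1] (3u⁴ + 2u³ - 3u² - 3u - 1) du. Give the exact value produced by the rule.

-2.15625

h = (1 − 0)/2 = 0.5.
Nodes u₀,…,u₂ = 0, 0.5, 1.
f(u) = 3u⁴ + 2u³ - 3u² - 3u - 1: f₀=-1, f₁=-2.8125, f₂=-2.
(h/2)·[f₀ + 2f₁ + f₂] = 0.25·(-8.625) = -2.15625.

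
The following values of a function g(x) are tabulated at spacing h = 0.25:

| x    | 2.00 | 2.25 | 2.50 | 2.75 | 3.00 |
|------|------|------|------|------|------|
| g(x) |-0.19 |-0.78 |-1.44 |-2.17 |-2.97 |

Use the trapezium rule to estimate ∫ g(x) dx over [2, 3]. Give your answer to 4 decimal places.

-1.4925

h = 0.25, n = 4.
(h/2)·[y₀ + 2y₁ + 2y₂ + 2y₃ + y₄] = 0.125·(-11.94) = -1.4925.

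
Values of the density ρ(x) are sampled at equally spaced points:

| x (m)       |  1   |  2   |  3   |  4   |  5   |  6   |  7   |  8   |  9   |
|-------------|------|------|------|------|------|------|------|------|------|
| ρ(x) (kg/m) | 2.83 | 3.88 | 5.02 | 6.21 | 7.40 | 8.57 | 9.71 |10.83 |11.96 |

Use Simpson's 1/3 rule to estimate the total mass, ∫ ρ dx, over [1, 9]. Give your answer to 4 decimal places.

h = 1, n = 8.
(h/3)·[y₀ + 4y₁ + 2y₂ + 4y₃ + 2y₄ + 4y₅ + 2y₆ + 4y₇ + y₈] = 0.333333·(177.01) = 59.0033.

59.0033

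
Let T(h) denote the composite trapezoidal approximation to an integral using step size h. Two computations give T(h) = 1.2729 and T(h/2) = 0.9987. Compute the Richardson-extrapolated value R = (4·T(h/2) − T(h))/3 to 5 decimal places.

R = (4·T(h/2) − T(h)) / 3 = (4·0.9987 − 1.2729)/3 = (2.7219)/3 = 0.90730.

0.90730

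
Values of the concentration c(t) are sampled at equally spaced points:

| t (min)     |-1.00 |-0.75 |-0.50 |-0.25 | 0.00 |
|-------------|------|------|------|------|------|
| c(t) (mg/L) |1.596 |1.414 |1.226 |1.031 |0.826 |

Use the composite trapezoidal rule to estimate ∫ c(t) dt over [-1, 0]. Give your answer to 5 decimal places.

1.22050

h = 0.25, n = 4.
(h/2)·[y₀ + 2y₁ + 2y₂ + 2y₃ + y₄] = 0.125·(9.764) = 1.22050.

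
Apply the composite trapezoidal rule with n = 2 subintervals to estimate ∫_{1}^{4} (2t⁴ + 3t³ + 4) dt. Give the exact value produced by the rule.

h = (4 − 1)/2 = 1.5.
Nodes t₀,…,t₂ = 1, 2.5, 4.
f(t) = 2t⁴ + 3t³ + 4: f₀=9, f₁=129, f₂=708.
(h/2)·[f₀ + 2f₁ + f₂] = 0.75·(975) = 731.25.

731.25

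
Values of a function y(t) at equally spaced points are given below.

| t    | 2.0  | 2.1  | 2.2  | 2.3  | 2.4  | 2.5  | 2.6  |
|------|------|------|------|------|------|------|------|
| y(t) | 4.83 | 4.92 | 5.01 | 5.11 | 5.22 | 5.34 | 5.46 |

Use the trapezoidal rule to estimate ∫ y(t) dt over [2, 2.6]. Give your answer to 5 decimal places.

3.07450

h = 0.1, n = 6.
(h/2)·[y₀ + 2y₁ + 2y₂ + 2y₃ + 2y₄ + 2y₅ + y₆] = 0.05·(61.49) = 3.07450.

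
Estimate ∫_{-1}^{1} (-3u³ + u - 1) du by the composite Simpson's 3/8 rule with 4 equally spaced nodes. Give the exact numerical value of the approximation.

h = (1 − (-1))/3 = 0.666667.
Nodes u₀,…,u₃ = -1, -0.333333, 0.333333, 1.
f(u) = -3u³ + u - 1: f₀=1, f₁=-1.222222, f₂=-0.777778, f₃=-3.
(3h/8)·[f₀ + 3f₁ + 3f₂ + f₃] = 0.25·(-8) = -2.

-2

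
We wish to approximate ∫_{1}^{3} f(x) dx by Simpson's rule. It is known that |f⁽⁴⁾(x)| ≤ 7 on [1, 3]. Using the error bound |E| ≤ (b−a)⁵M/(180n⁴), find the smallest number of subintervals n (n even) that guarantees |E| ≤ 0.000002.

Need 224/(180n⁴) ≤ 0.000002.
n⁴ ≥ 224/(180·0.000002) = 622222 ⇒ n ≥ 28.0858, so the smallest even n is 30. (n must be even for Simpson's rule.)

30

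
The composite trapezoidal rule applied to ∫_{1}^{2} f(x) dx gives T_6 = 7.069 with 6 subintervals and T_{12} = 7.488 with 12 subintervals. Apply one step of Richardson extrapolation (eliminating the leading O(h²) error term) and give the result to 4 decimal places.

7.6277

R = (4·T_{12} − T_6) / 3 = (4·7.488 − 7.069)/3 = (22.883)/3 = 7.6277.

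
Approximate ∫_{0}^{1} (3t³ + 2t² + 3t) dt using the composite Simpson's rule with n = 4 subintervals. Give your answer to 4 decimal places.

h = (1 − 0)/4 = 0.25.
Nodes t₀,…,t₄ = 0, 0.25, 0.5, 0.75, 1.
f(t) = 3t³ + 2t² + 3t: f₀=0, f₁=0.921875, f₂=2.375, f₃=4.640625, f₄=8.
(h/3)·[f₀ + 4f₁ + 2f₂ + 4f₃ + f₄] = 0.083333·(35) = 2.9167.

2.9167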